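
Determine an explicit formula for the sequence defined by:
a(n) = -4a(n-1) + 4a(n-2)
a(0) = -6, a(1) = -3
Characteristic equation: x² + 4x - 4 = 0.
Discriminant Δ = (-4)² + 4·(4) = 32.
Roots r₁,₂ = (-4 ± √32)/2, so r₁ = -2 + 2 \sqrt{2}, r₂ = - 2 \sqrt{2} - 2.
General solution: a(n) = A·r₁^n + B·r₂^n.
From the initial conditions, A + B = -6 and r₁A + r₂B = -3.
Since r₁ - r₂ = √32: A = (-3 - (-6)r₂)/√32 = -3 - \frac{15 \sqrt{2}}{8}, and B = -6 - A = -3 + \frac{15 \sqrt{2}}{8}.
So a(n) = \left(-3 - \frac{15 \sqrt{2}}{8}\right)\left(-2 + 2 \sqrt{2}\right)^n + \left(-3 + \frac{15 \sqrt{2}}{8}\right)\left(- 2 \sqrt{2} - 2\right)^n.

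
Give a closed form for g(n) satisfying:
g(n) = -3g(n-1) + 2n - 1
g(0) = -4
First-order linear with linear forcing.
Homogeneous solution: g_h(n) = A·(-3)^n.
Try particular g_p(n) = pn + q. Substituting:
  pn + q = -3(p(n-1) + q) + 2n - 1.
Matching the n-coefficient: p = -3p + 2 ⇒ p = \frac{1}{2}.
Matching constants: q = 3p - 3q - 1 ⇒ q = \frac{1}{8}.
General: g(n) = A·(-3)^n + \frac{n}{2} + \frac{1}{8}.
Apply g(0) = -4: A + \frac{1}{8} = -4 ⇒ A = - \frac{33}{8}.
So g(n) = - \frac{33 \left(-3\right)^{n}}{8} + \frac{n}{2} + \frac{1}{8}.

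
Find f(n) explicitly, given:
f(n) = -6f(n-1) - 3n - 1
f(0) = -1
First-order linear with linear forcing.
Homogeneous solution: f_h(n) = A·(-6)^n.
Try particular f_p(n) = pn + q. Substituting:
  pn + q = -6(p(n-1) + q) - 3n - 1.
Matching the n-coefficient: p = -6p - 3 ⇒ p = - \frac{3}{7}.
Matching constants: q = 6p - 6q - 1 ⇒ q = - \frac{25}{49}.
General: f(n) = A·(-6)^n - \frac{3 n}{7} - \frac{25}{49}.
Apply f(0) = -1: A - \frac{25}{49} = -1 ⇒ A = - \frac{24}{49}.
So f(n) = - \frac{24 \left(-6\right)^{n}}{49} - \frac{3 n}{7} - \frac{25}{49}.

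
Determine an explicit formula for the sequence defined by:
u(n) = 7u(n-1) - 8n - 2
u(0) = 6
First-order linear with linear forcing.
Homogeneous solution: u_h(n) = A·(7)^n.
Try particular u_p(n) = pn + q. Substituting:
  pn + q = 7(p(n-1) + q) - 8n - 2.
Matching the n-coefficient: p = 7p - 8 ⇒ p = \frac{4}{3}.
Matching constants: q = -7p + 7q - 2 ⇒ q = \frac{17}{9}.
General: u(n) = A·(7)^n + \frac{4 n}{3} + \frac{17}{9}.
Apply u(0) = 6: A + \frac{17}{9} = 6 ⇒ A = \frac{37}{9}.
So u(n) = \frac{37 \cdot 7^{n}}{9} + \frac{4 n}{3} + \frac{17}{9}.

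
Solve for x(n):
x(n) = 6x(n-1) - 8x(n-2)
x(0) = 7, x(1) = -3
Characteristic equation: x² - 6x + 8 = 0, which factors as (x - (4))(x - (2)) = 0.
Roots r₁ = 4, r₂ = 2 (distinct).
General solution: x(n) = A·(4)^n + B·(2)^n.
From x(0) = 7: A + B = 7.
From x(1) = -3: 4A + 2B = -3.
Solving: A = - \frac{17}{2}, B = \frac{31}{2}.
So x(n) = \frac{31 \cdot 2^{n}}{2} - \frac{17 \cdot 4^{n}}{2}.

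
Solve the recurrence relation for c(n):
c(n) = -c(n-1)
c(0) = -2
This is a homogeneous first-order recurrence with ratio -1.
By induction c(n) = c(0) · (-1)^n = - 2 \left(-1\right)^{n}.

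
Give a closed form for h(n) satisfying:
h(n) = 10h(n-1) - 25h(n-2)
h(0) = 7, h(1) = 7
Characteristic equation: x² - 10x + 25 = 0, which is (x - (5))².
Repeated root r = 5.
General solution: h(n) = (A + Bn)·(5)^n.
From h(0) = 7: A = 7.
From h(1) = 7: (A + B)·(5) = 7 ⇒ B = - \frac{28}{5}.
So h(n) = \left(7 - \frac{28 n}{5}\right) \cdot (5)^n.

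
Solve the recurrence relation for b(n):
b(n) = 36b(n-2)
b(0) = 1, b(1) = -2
Characteristic equation: x² - 36 = 0, which factors as (x - (6))(x - (-6)) = 0.
Roots r₁ = 6, r₂ = -6 (distinct).
General solution: b(n) = A·(6)^n + B·(-6)^n.
From b(0) = 1: A + B = 1.
From b(1) = -2: 6A - 6B = -2.
Solving: A = \frac{1}{3}, B = \frac{2}{3}.
So b(n) = \frac{2 \left(-6\right)^{n}}{3} + \frac{6^{n}}{3}.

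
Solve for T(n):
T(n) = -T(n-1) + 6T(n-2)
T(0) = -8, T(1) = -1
Characteristic equation: x² + x - 6 = 0, which factors as (x - (2))(x - (-3)) = 0.
Roots r₁ = 2, r₂ = -3 (distinct).
General solution: T(n) = A·(2)^n + B·(-3)^n.
From T(0) = -8: A + B = -8.
From T(1) = -1: 2A - 3B = -1.
Solving: A = -5, B = -3.
So T(n) = - 3 \left(-3\right)^{n} - 5 \cdot 2^{n}.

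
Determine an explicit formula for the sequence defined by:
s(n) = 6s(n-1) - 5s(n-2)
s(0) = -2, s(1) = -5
Characteristic equation: x² - 6x + 5 = 0, which factors as (x - (1))(x - (5)) = 0.
Roots r₁ = 1, r₂ = 5 (distinct).
General solution: s(n) = A·(1)^n + B·(5)^n.
From s(0) = -2: A + B = -2.
From s(1) = -5: A + 5B = -5.
Solving: A = - \frac{5}{4}, B = - \frac{3}{4}.
So s(n) = - \frac{3 \cdot 5^{n}}{4} - \frac{5}{4}.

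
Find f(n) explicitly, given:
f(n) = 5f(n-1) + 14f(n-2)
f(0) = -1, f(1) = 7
Characteristic equation: x² - 5x - 14 = 0, which factors as (x - (-2))(x - (7)) = 0.
Roots r₁ = -2, r₂ = 7 (distinct).
General solution: f(n) = A·(-2)^n + B·(7)^n.
From f(0) = -1: A + B = -1.
From f(1) = 7: -2A + 7B = 7.
Solving: A = - \frac{14}{9}, B = \frac{5}{9}.
So f(n) = - \frac{14 \left(-2\right)^{n}}{9} + \frac{5 \cdot 7^{n}}{9}.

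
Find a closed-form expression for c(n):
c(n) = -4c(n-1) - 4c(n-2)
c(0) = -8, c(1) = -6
Characteristic equation: x² + 4x + 4 = 0, which is (x - (-2))².
Repeated root r = -2.
General solution: c(n) = (A + Bn)·(-2)^n.
From c(0) = -8: A = -8.
From c(1) = -6: (A + B)·(-2) = -6 ⇒ B = 11.
So c(n) = \left(11 n - 8\right) \cdot (-2)^n.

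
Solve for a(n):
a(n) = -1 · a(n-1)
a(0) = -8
Pure geometric recurrence with ratio -1.
By induction a(n) = a(0) · (-1)^n = - 8 \left(-1\right)^{n}.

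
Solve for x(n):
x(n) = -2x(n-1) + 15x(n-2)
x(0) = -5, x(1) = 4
Characteristic equation: x² + 2x - 15 = 0, which factors as (x - (3))(x - (-5)) = 0.
Roots r₁ = 3, r₂ = -5 (distinct).
General solution: x(n) = A·(3)^n + B·(-5)^n.
From x(0) = -5: A + B = -5.
From x(1) = 4: 3A - 5B = 4.
Solving: A = - \frac{21}{8}, B = - \frac{19}{8}.
So x(n) = - \frac{19 \left(-5\right)^{n}}{8} - \frac{21 \cdot 3^{n}}{8}.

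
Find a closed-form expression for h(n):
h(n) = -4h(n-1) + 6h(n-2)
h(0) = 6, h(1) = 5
Characteristic equation: x² + 4x - 6 = 0.
Discriminant Δ = (-4)² + 4·(6) = 40.
Roots r₁,₂ = (-4 ± √40)/2, so r₁ = -2 + \sqrt{10}, r₂ = - \sqrt{10} - 2.
General solution: h(n) = A·r₁^n + B·r₂^n.
From the initial conditions, A + B = 6 and r₁A + r₂B = 5.
Since r₁ - r₂ = √40: A = (5 - (6)r₂)/√40 = \frac{17 \sqrt{10}}{20} + 3, and B = 6 - A = 3 - \frac{17 \sqrt{10}}{20}.
So h(n) = \left(\frac{17 \sqrt{10}}{20} + 3\right)\left(-2 + \sqrt{10}\right)^n + \left(3 - \frac{17 \sqrt{10}}{20}\right)\left(- \sqrt{10} - 2\right)^n.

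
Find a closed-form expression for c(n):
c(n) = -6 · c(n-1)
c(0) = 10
Pure geometric recurrence with ratio -6.
By induction c(n) = c(0) · (-6)^n = 10 \left(-6\right)^{n}.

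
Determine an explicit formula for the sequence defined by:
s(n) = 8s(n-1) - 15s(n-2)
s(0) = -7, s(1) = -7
Characteristic equation: x² - 8x + 15 = 0, which factors as (x - (3))(x - (5)) = 0.
Roots r₁ = 3, r₂ = 5 (distinct).
General solution: s(n) = A·(3)^n + B·(5)^n.
From s(0) = -7: A + B = -7.
From s(1) = -7: 3A + 5B = -7.
Solving: A = -14, B = 7.
So s(n) = - 14 \cdot 3^{n} + 7 \cdot 5^{n}.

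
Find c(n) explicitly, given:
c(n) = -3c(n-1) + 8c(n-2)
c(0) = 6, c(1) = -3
Characteristic equation: x² + 3x - 8 = 0.
Discriminant Δ = (-3)² + 4·(8) = 41.
Roots r₁,₂ = (-3 ± √41)/2, so r₁ = - \frac{3}{2} + \frac{\sqrt{41}}{2}, r₂ = - \frac{\sqrt{41}}{2} - \frac{3}{2}.
General solution: c(n) = A·r₁^n + B·r₂^n.
From the initial conditions, A + B = 6 and r₁A + r₂B = -3.
Since r₁ - r₂ = √41: A = (-3 - (6)r₂)/√41 = \frac{6 \sqrt{41}}{41} + 3, and B = 6 - A = 3 - \frac{6 \sqrt{41}}{41}.
So c(n) = \left(\frac{6 \sqrt{41}}{41} + 3\right)\left(- \frac{3}{2} + \frac{\sqrt{41}}{2}\right)^n + \left(3 - \frac{6 \sqrt{41}}{41}\right)\left(- \frac{\sqrt{41}}{2} - \frac{3}{2}\right)^n.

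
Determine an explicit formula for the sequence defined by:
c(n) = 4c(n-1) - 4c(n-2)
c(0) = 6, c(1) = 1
Characteristic equation: x² - 4x + 4 = 0, which is (x - (2))².
Repeated root r = 2.
General solution: c(n) = (A + Bn)·(2)^n.
From c(0) = 6: A = 6.
From c(1) = 1: (A + B)·(2) = 1 ⇒ B = - \frac{11}{2}.
So c(n) = \left(6 - \frac{11 n}{2}\right) \cdot (2)^n.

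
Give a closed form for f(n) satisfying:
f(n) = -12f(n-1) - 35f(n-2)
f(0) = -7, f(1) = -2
Characteristic equation: x² + 12x + 35 = 0, which factors as (x - (-7))(x - (-5)) = 0.
Roots r₁ = -7, r₂ = -5 (distinct).
General solution: f(n) = A·(-7)^n + B·(-5)^n.
From f(0) = -7: A + B = -7.
From f(1) = -2: -7A - 5B = -2.
Solving: A = \frac{37}{2}, B = - \frac{51}{2}.
So f(n) = - \frac{51 \left(-5\right)^{n}}{2} + \frac{37 \left(-7\right)^{n}}{2}.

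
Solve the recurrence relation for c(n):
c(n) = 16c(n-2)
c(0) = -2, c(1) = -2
Characteristic equation: x² - 16 = 0, which factors as (x - (-4))(x - (4)) = 0.
Roots r₁ = -4, r₂ = 4 (distinct).
General solution: c(n) = A·(-4)^n + B·(4)^n.
From c(0) = -2: A + B = -2.
From c(1) = -2: -4A + 4B = -2.
Solving: A = - \frac{3}{4}, B = - \frac{5}{4}.
So c(n) = - \frac{3 \left(-4\right)^{n}}{4} - \frac{5 \cdot 4^{n}}{4}.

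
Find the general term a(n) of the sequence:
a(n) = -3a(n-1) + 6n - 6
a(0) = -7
First-order linear with linear forcing.
Homogeneous solution: a_h(n) = A·(-3)^n.
Try particular a_p(n) = pn + q. Substituting:
  pn + q = -3(p(n-1) + q) + 6n - 6.
Matching the n-coefficient: p = -3p + 6 ⇒ p = \frac{3}{2}.
Matching constants: q = 3p - 3q - 6 ⇒ q = - \frac{3}{8}.
General: a(n) = A·(-3)^n + \frac{3 n}{2} - \frac{3}{8}.
Apply a(0) = -7: A - \frac{3}{8} = -7 ⇒ A = - \frac{53}{8}.
So a(n) = - \frac{53 \left(-3\right)^{n}}{8} + \frac{3 n}{2} - \frac{3}{8}.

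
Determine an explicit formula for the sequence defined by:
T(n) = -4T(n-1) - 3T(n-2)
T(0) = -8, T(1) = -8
Characteristic equation: x² + 4x + 3 = 0, which factors as (x - (-3))(x - (-1)) = 0.
Roots r₁ = -3, r₂ = -1 (distinct).
General solution: T(n) = A·(-3)^n + B·(-1)^n.
From T(0) = -8: A + B = -8.
From T(1) = -8: -3A - B = -8.
Solving: A = 8, B = -16.
So T(n) = - 16 \left(-1\right)^{n} + 8 \left(-3\right)^{n}.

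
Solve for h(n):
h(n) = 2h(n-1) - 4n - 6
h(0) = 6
First-order linear with linear forcing.
Homogeneous solution: h_h(n) = A·(2)^n.
Try particular h_p(n) = pn + q. Substituting:
  pn + q = 2(p(n-1) + q) - 4n - 6.
Matching the n-coefficient: p = 2p - 4 ⇒ p = 4.
Matching constants: q = -2p + 2q - 6 ⇒ q = 14.
General: h(n) = A·(2)^n + 4 n + 14.
Apply h(0) = 6: A + 14 = 6 ⇒ A = -8.
So h(n) = - 8 \cdot 2^{n} + 4 n + 14.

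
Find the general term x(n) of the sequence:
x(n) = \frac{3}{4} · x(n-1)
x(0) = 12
Pure geometric recurrence with ratio \frac{3}{4}.
By induction x(n) = x(0) · (\frac{3}{4})^n = 12 \left(\frac{3}{4}\right)^{n}.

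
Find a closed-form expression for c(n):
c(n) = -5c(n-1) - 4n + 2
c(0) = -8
First-order linear with linear forcing.
Homogeneous solution: c_h(n) = A·(-5)^n.
Try particular c_p(n) = pn + q. Substituting:
  pn + q = -5(p(n-1) + q) - 4n + 2.
Matching the n-coefficient: p = -5p - 4 ⇒ p = - \frac{2}{3}.
Matching constants: q = 5p - 5q + 2 ⇒ q = - \frac{2}{9}.
General: c(n) = A·(-5)^n - \frac{2 n}{3} - \frac{2}{9}.
Apply c(0) = -8: A - \frac{2}{9} = -8 ⇒ A = - \frac{70}{9}.
So c(n) = - \frac{70 \left(-5\right)^{n}}{9} - \frac{2 n}{3} - \frac{2}{9}.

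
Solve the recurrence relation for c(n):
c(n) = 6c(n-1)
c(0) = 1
This is a homogeneous first-order recurrence with ratio 6.
By induction c(n) = c(0) · (6)^n = 6^{n}.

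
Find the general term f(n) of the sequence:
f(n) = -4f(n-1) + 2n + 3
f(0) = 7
First-order linear with linear forcing.
Homogeneous solution: f_h(n) = A·(-4)^n.
Try particular f_p(n) = pn + q. Substituting:
  pn + q = -4(p(n-1) + q) + 2n + 3.
Matching the n-coefficient: p = -4p + 2 ⇒ p = \frac{2}{5}.
Matching constants: q = 4p - 4q + 3 ⇒ q = \frac{23}{25}.
General: f(n) = A·(-4)^n + \frac{2 n}{5} + \frac{23}{25}.
Apply f(0) = 7: A + \frac{23}{25} = 7 ⇒ A = \frac{152}{25}.
So f(n) = \frac{152 \left(-4\right)^{n}}{25} + \frac{2 n}{5} + \frac{23}{25}.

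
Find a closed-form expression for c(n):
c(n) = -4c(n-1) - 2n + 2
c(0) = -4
First-order linear with linear forcing.
Homogeneous solution: c_h(n) = A·(-4)^n.
Try particular c_p(n) = pn + q. Substituting:
  pn + q = -4(p(n-1) + q) - 2n + 2.
Matching the n-coefficient: p = -4p - 2 ⇒ p = - \frac{2}{5}.
Matching constants: q = 4p - 4q + 2 ⇒ q = \frac{2}{25}.
General: c(n) = A·(-4)^n - \frac{2 n}{5} + \frac{2}{25}.
Apply c(0) = -4: A + \frac{2}{25} = -4 ⇒ A = - \frac{102}{25}.
So c(n) = - \frac{102 \left(-4\right)^{n}}{25} - \frac{2 n}{5} + \frac{2}{25}.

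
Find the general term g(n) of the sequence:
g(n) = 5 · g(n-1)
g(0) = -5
Pure geometric recurrence with ratio 5.
By induction g(n) = g(0) · (5)^n = - 5 \cdot 5^{n}.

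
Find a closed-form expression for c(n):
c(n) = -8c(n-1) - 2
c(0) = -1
First-order linear non-homogeneous.
Homogeneous solution: c_h(n) = A·(-8)^n.
Try constant particular solution c_p = K: K = -8K - 2 ⇒ K = - \frac{2}{9}.
General: c(n) = A·(-8)^n - \frac{2}{9}.
Apply c(0) = -1: A - \frac{2}{9} = -1 ⇒ A = - \frac{7}{9}.
So c(n) = - \frac{7 \left(-8\right)^{n}}{9} - \frac{2}{9}.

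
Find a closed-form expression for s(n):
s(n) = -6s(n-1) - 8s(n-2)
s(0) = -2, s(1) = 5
Characteristic equation: x² + 6x + 8 = 0, which factors as (x - (-2))(x - (-4)) = 0.
Roots r₁ = -2, r₂ = -4 (distinct).
General solution: s(n) = A·(-2)^n + B·(-4)^n.
From s(0) = -2: A + B = -2.
From s(1) = 5: -2A - 4B = 5.
Solving: A = - \frac{3}{2}, B = - \frac{1}{2}.
So s(n) = - \frac{3 \left(-2\right)^{n}}{2} - \frac{\left(-4\right)^{n}}{2}.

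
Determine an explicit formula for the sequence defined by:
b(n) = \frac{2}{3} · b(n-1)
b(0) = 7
Pure geometric recurrence with ratio \frac{2}{3}.
By induction b(n) = b(0) · (\frac{2}{3})^n = 7 \left(\frac{2}{3}\right)^{n}.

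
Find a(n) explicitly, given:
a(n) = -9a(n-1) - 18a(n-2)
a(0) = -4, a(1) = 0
Characteristic equation: x² + 9x + 18 = 0, which factors as (x - (-6))(x - (-3)) = 0.
Roots r₁ = -6, r₂ = -3 (distinct).
General solution: a(n) = A·(-6)^n + B·(-3)^n.
From a(0) = -4: A + B = -4.
From a(1) = 0: -6A - 3B = 0.
Solving: A = 4, B = -8.
So a(n) = - 8 \left(-3\right)^{n} + 4 \left(-6\right)^{n}.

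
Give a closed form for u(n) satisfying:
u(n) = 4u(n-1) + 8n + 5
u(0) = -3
First-order linear with linear forcing.
Homogeneous solution: u_h(n) = A·(4)^n.
Try particular u_p(n) = pn + q. Substituting:
  pn + q = 4(p(n-1) + q) + 8n + 5.
Matching the n-coefficient: p = 4p + 8 ⇒ p = - \frac{8}{3}.
Matching constants: q = -4p + 4q + 5 ⇒ q = - \frac{47}{9}.
General: u(n) = A·(4)^n - \frac{8 n}{3} - \frac{47}{9}.
Apply u(0) = -3: A - \frac{47}{9} = -3 ⇒ A = \frac{20}{9}.
So u(n) = \frac{20 \cdot 4^{n}}{9} - \frac{8 n}{3} - \frac{47}{9}.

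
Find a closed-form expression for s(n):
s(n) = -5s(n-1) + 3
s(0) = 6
First-order linear non-homogeneous.
Homogeneous solution: s_h(n) = A·(-5)^n.
Try constant particular solution s_p = K: K = -5K + 3 ⇒ K = \frac{1}{2}.
General: s(n) = A·(-5)^n + \frac{1}{2}.
Apply s(0) = 6: A + \frac{1}{2} = 6 ⇒ A = \frac{11}{2}.
So s(n) = \frac{11 \left(-5\right)^{n}}{2} + \frac{1}{2}.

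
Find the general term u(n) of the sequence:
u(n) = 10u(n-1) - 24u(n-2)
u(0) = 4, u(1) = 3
Characteristic equation: x² - 10x + 24 = 0, which factors as (x - (4))(x - (6)) = 0.
Roots r₁ = 4, r₂ = 6 (distinct).
General solution: u(n) = A·(4)^n + B·(6)^n.
From u(0) = 4: A + B = 4.
From u(1) = 3: 4A + 6B = 3.
Solving: A = \frac{21}{2}, B = - \frac{13}{2}.
So u(n) = \frac{21 \cdot 4^{n}}{2} - \frac{13 \cdot 6^{n}}{2}.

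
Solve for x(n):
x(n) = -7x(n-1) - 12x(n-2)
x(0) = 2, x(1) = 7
Characteristic equation: x² + 7x + 12 = 0, which factors as (x - (-3))(x - (-4)) = 0.
Roots r₁ = -3, r₂ = -4 (distinct).
General solution: x(n) = A·(-3)^n + B·(-4)^n.
From x(0) = 2: A + B = 2.
From x(1) = 7: -3A - 4B = 7.
Solving: A = 15, B = -13.
So x(n) = 15 \left(-3\right)^{n} - 13 \left(-4\right)^{n}.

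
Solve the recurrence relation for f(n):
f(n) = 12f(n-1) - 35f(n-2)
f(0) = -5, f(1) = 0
Characteristic equation: x² - 12x + 35 = 0, which factors as (x - (5))(x - (7)) = 0.
Roots r₁ = 5, r₂ = 7 (distinct).
General solution: f(n) = A·(5)^n + B·(7)^n.
From f(0) = -5: A + B = -5.
From f(1) = 0: 5A + 7B = 0.
Solving: A = - \frac{35}{2}, B = \frac{25}{2}.
So f(n) = - \frac{35 \cdot 5^{n}}{2} + \frac{25 \cdot 7^{n}}{2}.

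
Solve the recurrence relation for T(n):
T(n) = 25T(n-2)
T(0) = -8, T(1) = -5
Characteristic equation: x² - 25 = 0, which factors as (x - (5))(x - (-5)) = 0.
Roots r₁ = 5, r₂ = -5 (distinct).
General solution: T(n) = A·(5)^n + B·(-5)^n.
From T(0) = -8: A + B = -8.
From T(1) = -5: 5A - 5B = -5.
Solving: A = - \frac{9}{2}, B = - \frac{7}{2}.
So T(n) = - \frac{7 \left(-5\right)^{n}}{2} - \frac{9 \cdot 5^{n}}{2}.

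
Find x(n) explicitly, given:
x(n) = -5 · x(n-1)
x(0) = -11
Pure geometric recurrence with ratio -5.
By induction x(n) = x(0) · (-5)^n = - 11 \left(-5\right)^{n}.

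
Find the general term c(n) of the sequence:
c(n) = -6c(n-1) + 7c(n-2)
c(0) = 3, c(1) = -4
Characteristic equation: x² + 6x - 7 = 0, which factors as (x - (-7))(x - (1)) = 0.
Roots r₁ = -7, r₂ = 1 (distinct).
General solution: c(n) = A·(-7)^n + B·(1)^n.
From c(0) = 3: A + B = 3.
From c(1) = -4: -7A + B = -4.
Solving: A = \frac{7}{8}, B = \frac{17}{8}.
So c(n) = \frac{7 \left(-7\right)^{n}}{8} + \frac{17}{8}.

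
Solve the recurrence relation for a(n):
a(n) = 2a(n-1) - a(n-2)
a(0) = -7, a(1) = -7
Characteristic equation: x² - 2x + 1 = 0, which is (x - (1))².
Repeated root r = 1.
General solution: a(n) = (A + Bn)·(1)^n.
From a(0) = -7: A = -7.
From a(1) = -7: (A + B)·(1) = -7 ⇒ B = 0.
So a(n) = \left(-7\right) \cdot (1)^n.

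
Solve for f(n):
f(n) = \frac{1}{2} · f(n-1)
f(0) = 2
Pure geometric recurrence with ratio \frac{1}{2}.
By induction f(n) = f(0) · (\frac{1}{2})^n = 2 \cdot 2^{- n}.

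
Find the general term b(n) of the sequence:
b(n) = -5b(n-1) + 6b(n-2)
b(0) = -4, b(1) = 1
Characteristic equation: x² + 5x - 6 = 0, which factors as (x - (1))(x - (-6)) = 0.
Roots r₁ = 1, r₂ = -6 (distinct).
General solution: b(n) = A·(1)^n + B·(-6)^n.
From b(0) = -4: A + B = -4.
From b(1) = 1: A - 6B = 1.
Solving: A = - \frac{23}{7}, B = - \frac{5}{7}.
So b(n) = - \frac{5 \left(-6\right)^{n}}{7} - \frac{23}{7}.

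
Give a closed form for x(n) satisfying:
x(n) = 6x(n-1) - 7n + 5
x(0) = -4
First-order linear with linear forcing.
Homogeneous solution: x_h(n) = A·(6)^n.
Try particular x_p(n) = pn + q. Substituting:
  pn + q = 6(p(n-1) + q) - 7n + 5.
Matching the n-coefficient: p = 6p - 7 ⇒ p = \frac{7}{5}.
Matching constants: q = -6p + 6q + 5 ⇒ q = \frac{17}{25}.
General: x(n) = A·(6)^n + \frac{7 n}{5} + \frac{17}{25}.
Apply x(0) = -4: A + \frac{17}{25} = -4 ⇒ A = - \frac{117}{25}.
So x(n) = - \frac{117 \cdot 6^{n}}{25} + \frac{7 n}{5} + \frac{17}{25}.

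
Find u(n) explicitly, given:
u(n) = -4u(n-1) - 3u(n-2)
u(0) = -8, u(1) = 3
Characteristic equation: x² + 4x + 3 = 0, which factors as (x - (-1))(x - (-3)) = 0.
Roots r₁ = -1, r₂ = -3 (distinct).
General solution: u(n) = A·(-1)^n + B·(-3)^n.
From u(0) = -8: A + B = -8.
From u(1) = 3: -A - 3B = 3.
Solving: A = - \frac{21}{2}, B = \frac{5}{2}.
So u(n) = - \frac{21 \left(-1\right)^{n}}{2} + \frac{5 \left(-3\right)^{n}}{2}.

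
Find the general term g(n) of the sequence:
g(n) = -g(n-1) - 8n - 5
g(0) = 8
First-order linear with linear forcing.
Homogeneous solution: g_h(n) = A·(-1)^n.
Try particular g_p(n) = pn + q. Substituting:
  pn + q = -(p(n-1) + q) - 8n - 5.
Matching the n-coefficient: p = -p - 8 ⇒ p = -4.
Matching constants: q = p - q - 5 ⇒ q = - \frac{9}{2}.
General: g(n) = A·(-1)^n - 4 n - \frac{9}{2}.
Apply g(0) = 8: A - \frac{9}{2} = 8 ⇒ A = \frac{25}{2}.
So g(n) = \frac{25 \left(-1\right)^{n}}{2} - 4 n - \frac{9}{2}.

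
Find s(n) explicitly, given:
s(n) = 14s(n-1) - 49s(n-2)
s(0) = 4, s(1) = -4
Characteristic equation: x² - 14x + 49 = 0, which is (x - (7))².
Repeated root r = 7.
General solution: s(n) = (A + Bn)·(7)^n.
From s(0) = 4: A = 4.
From s(1) = -4: (A + B)·(7) = -4 ⇒ B = - \frac{32}{7}.
So s(n) = \left(4 - \frac{32 n}{7}\right) \cdot (7)^n.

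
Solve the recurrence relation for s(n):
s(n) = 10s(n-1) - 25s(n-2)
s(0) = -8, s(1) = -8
Characteristic equation: x² - 10x + 25 = 0, which is (x - (5))².
Repeated root r = 5.
General solution: s(n) = (A + Bn)·(5)^n.
From s(0) = -8: A = -8.
From s(1) = -8: (A + B)·(5) = -8 ⇒ B = \frac{32}{5}.
So s(n) = \left(\frac{32 n}{5} - 8\right) \cdot (5)^n.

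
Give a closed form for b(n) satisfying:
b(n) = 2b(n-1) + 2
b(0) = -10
First-order linear non-homogeneous.
Homogeneous solution: b_h(n) = A·(2)^n.
Try constant particular solution b_p = K: K = 2K + 2 ⇒ K = -2.
General: b(n) = A·(2)^n - 2.
Apply b(0) = -10: A - 2 = -10 ⇒ A = -8.
So b(n) = - 8 \cdot 2^{n} - 2.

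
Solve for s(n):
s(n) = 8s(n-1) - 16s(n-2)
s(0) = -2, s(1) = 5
Characteristic equation: x² - 8x + 16 = 0, which is (x - (4))².
Repeated root r = 4.
General solution: s(n) = (A + Bn)·(4)^n.
From s(0) = -2: A = -2.
From s(1) = 5: (A + B)·(4) = 5 ⇒ B = \frac{13}{4}.
So s(n) = \left(\frac{13 n}{4} - 2\right) \cdot (4)^n.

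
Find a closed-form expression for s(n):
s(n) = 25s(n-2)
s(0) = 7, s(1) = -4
Characteristic equation: x² - 25 = 0, which factors as (x - (-5))(x - (5)) = 0.
Roots r₁ = -5, r₂ = 5 (distinct).
General solution: s(n) = A·(-5)^n + B·(5)^n.
From s(0) = 7: A + B = 7.
From s(1) = -4: -5A + 5B = -4.
Solving: A = \frac{39}{10}, B = \frac{31}{10}.
So s(n) = \frac{39 \left(-5\right)^{n}}{10} + \frac{31 \cdot 5^{n}}{10}.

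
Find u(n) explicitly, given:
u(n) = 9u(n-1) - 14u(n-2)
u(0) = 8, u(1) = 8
Characteristic equation: x² - 9x + 14 = 0, which factors as (x - (7))(x - (2)) = 0.
Roots r₁ = 7, r₂ = 2 (distinct).
General solution: u(n) = A·(7)^n + B·(2)^n.
From u(0) = 8: A + B = 8.
From u(1) = 8: 7A + 2B = 8.
Solving: A = - \frac{8}{5}, B = \frac{48}{5}.
So u(n) = \frac{48 \cdot 2^{n}}{5} - \frac{8 \cdot 7^{n}}{5}.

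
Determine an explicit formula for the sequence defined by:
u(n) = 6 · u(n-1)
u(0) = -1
Pure geometric recurrence with ratio 6.
By induction u(n) = u(0) · (6)^n = - 6^{n}.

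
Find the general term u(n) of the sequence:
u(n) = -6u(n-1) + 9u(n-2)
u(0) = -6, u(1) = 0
Characteristic equation: x² + 6x - 9 = 0.
Discriminant Δ = (-6)² + 4·(9) = 72.
Roots r₁,₂ = (-6 ± √72)/2, so r₁ = -3 + 3 \sqrt{2}, r₂ = - 3 \sqrt{2} - 3.
General solution: u(n) = A·r₁^n + B·r₂^n.
From the initial conditions, A + B = -6 and r₁A + r₂B = 0.
Since r₁ - r₂ = √72: A = (0 - (-6)r₂)/√72 = -3 - \frac{3 \sqrt{2}}{2}, and B = -6 - A = -3 + \frac{3 \sqrt{2}}{2}.
So u(n) = \left(-3 - \frac{3 \sqrt{2}}{2}\right)\left(-3 + 3 \sqrt{2}\right)^n + \left(-3 + \frac{3 \sqrt{2}}{2}\right)\left(- 3 \sqrt{2} - 3\right)^n.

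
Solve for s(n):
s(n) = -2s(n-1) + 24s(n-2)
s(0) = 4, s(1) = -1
Characteristic equation: x² + 2x - 24 = 0, which factors as (x - (-6))(x - (4)) = 0.
Roots r₁ = -6, r₂ = 4 (distinct).
General solution: s(n) = A·(-6)^n + B·(4)^n.
From s(0) = 4: A + B = 4.
From s(1) = -1: -6A + 4B = -1.
Solving: A = \frac{17}{10}, B = \frac{23}{10}.
So s(n) = \frac{17 \left(-6\right)^{n}}{10} + \frac{23 \cdot 4^{n}}{10}.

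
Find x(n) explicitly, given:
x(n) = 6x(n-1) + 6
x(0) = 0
First-order linear non-homogeneous.
Homogeneous solution: x_h(n) = A·(6)^n.
Try constant particular solution x_p = K: K = 6K + 6 ⇒ K = - \frac{6}{5}.
General: x(n) = A·(6)^n - \frac{6}{5}.
Apply x(0) = 0: A - \frac{6}{5} = 0 ⇒ A = \frac{6}{5}.
So x(n) = \frac{6 \cdot 6^{n}}{5} - \frac{6}{5}.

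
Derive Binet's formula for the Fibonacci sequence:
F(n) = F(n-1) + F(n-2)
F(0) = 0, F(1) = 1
This is the Fibonacci sequence.
Characteristic equation: x² - x - 1 = 0; roots r₁ = \frac{1}{2} + \frac{\sqrt{5}}{2}, r₂ = \frac{1}{2} - \frac{\sqrt{5}}{2}.
General: F(n) = A·r₁^n + B·r₂^n. Solving with F(0)=0, F(1)=1 gives A = \frac{\sqrt{5}}{5}, B = - \frac{\sqrt{5}}{5}.
So F(n) = \frac{2^{- n} \sqrt{5} \left(- \left(1 - \sqrt{5}\right)^{n} + \left(1 + \sqrt{5}\right)^{n}\right)}{5}.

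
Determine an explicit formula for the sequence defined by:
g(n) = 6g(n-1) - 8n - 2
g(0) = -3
First-order linear with linear forcing.
Homogeneous solution: g_h(n) = A·(6)^n.
Try particular g_p(n) = pn + q. Substituting:
  pn + q = 6(p(n-1) + q) - 8n - 2.
Matching the n-coefficient: p = 6p - 8 ⇒ p = \frac{8}{5}.
Matching constants: q = -6p + 6q - 2 ⇒ q = \frac{58}{25}.
General: g(n) = A·(6)^n + \frac{8 n}{5} + \frac{58}{25}.
Apply g(0) = -3: A + \frac{58}{25} = -3 ⇒ A = - \frac{133}{25}.
So g(n) = - \frac{133 \cdot 6^{n}}{25} + \frac{8 n}{5} + \frac{58}{25}.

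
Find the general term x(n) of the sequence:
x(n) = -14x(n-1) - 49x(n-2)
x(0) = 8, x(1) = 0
Characteristic equation: x² + 14x + 49 = 0, which is (x - (-7))².
Repeated root r = -7.
General solution: x(n) = (A + Bn)·(-7)^n.
From x(0) = 8: A = 8.
From x(1) = 0: (A + B)·(-7) = 0 ⇒ B = -8.
So x(n) = \left(8 - 8 n\right) \cdot (-7)^n.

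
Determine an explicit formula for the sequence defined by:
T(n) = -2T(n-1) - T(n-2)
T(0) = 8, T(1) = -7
Characteristic equation: x² + 2x + 1 = 0, which is (x - (-1))².
Repeated root r = -1.
General solution: T(n) = (A + Bn)·(-1)^n.
From T(0) = 8: A = 8.
From T(1) = -7: (A + B)·(-1) = -7 ⇒ B = -1.
So T(n) = \left(8 - n\right) \cdot (-1)^n.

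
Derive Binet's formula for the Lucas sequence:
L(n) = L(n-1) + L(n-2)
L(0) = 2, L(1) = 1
This is the Lucas sequence.
Characteristic equation: x² - x - 1 = 0; roots r₁ = \frac{1}{2} + \frac{\sqrt{5}}{2}, r₂ = \frac{1}{2} - \frac{\sqrt{5}}{2}.
General: L(n) = A·r₁^n + B·r₂^n. Solving with L(0)=2, L(1)=1 gives A = 1, B = 1.
So L(n) = 2^{- n} \left(\left(1 - \sqrt{5}\right)^{n} + \left(1 + \sqrt{5}\right)^{n}\right).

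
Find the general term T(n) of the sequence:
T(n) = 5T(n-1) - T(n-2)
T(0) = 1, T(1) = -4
Characteristic equation: x² - 5x + 1 = 0.
Discriminant Δ = (5)² + 4·(-1) = 21.
Roots r₁,₂ = (5 ± √21)/2, so r₁ = \frac{\sqrt{21}}{2} + \frac{5}{2}, r₂ = \frac{5}{2} - \frac{\sqrt{21}}{2}.
General solution: T(n) = A·r₁^n + B·r₂^n.
From the initial conditions, A + B = 1 and r₁A + r₂B = -4.
Since r₁ - r₂ = √21: A = (-4 - (1)r₂)/√21 = \frac{1}{2} - \frac{13 \sqrt{21}}{42}, and B = 1 - A = \frac{1}{2} + \frac{13 \sqrt{21}}{42}.
So T(n) = \left(\frac{1}{2} - \frac{13 \sqrt{21}}{42}\right)\left(\frac{\sqrt{21}}{2} + \frac{5}{2}\right)^n + \left(\frac{1}{2} + \frac{13 \sqrt{21}}{42}\right)\left(\frac{5}{2} - \frac{\sqrt{21}}{2}\right)^n.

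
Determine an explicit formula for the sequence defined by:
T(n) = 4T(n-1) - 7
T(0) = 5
First-order linear non-homogeneous.
Homogeneous solution: T_h(n) = A·(4)^n.
Try constant particular solution T_p = K: K = 4K - 7 ⇒ K = \frac{7}{3}.
General: T(n) = A·(4)^n + \frac{7}{3}.
Apply T(0) = 5: A + \frac{7}{3} = 5 ⇒ A = \frac{8}{3}.
So T(n) = \frac{8 \cdot 4^{n}}{3} + \frac{7}{3}.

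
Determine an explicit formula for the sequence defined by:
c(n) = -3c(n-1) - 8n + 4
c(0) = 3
First-order linear with linear forcing.
Homogeneous solution: c_h(n) = A·(-3)^n.
Try particular c_p(n) = pn + q. Substituting:
  pn + q = -3(p(n-1) + q) - 8n + 4.
Matching the n-coefficient: p = -3p - 8 ⇒ p = -2.
Matching constants: q = 3p - 3q + 4 ⇒ q = - \frac{1}{2}.
General: c(n) = A·(-3)^n - 2 n - \frac{1}{2}.
Apply c(0) = 3: A - \frac{1}{2} = 3 ⇒ A = \frac{7}{2}.
So c(n) = \frac{7 \left(-3\right)^{n}}{2} - 2 n - \frac{1}{2}.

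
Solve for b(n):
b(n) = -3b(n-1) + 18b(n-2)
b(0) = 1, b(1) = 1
Characteristic equation: x² + 3x - 18 = 0, which factors as (x - (-6))(x - (3)) = 0.
Roots r₁ = -6, r₂ = 3 (distinct).
General solution: b(n) = A·(-6)^n + B·(3)^n.
From b(0) = 1: A + B = 1.
From b(1) = 1: -6A + 3B = 1.
Solving: A = \frac{2}{9}, B = \frac{7}{9}.
So b(n) = \frac{2 \left(-6\right)^{n}}{9} + \frac{7 \cdot 3^{n}}{9}.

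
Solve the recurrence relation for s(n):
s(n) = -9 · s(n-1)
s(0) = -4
Pure geometric recurrence with ratio -9.
By induction s(n) = s(0) · (-9)^n = - 4 \left(-9\right)^{n}.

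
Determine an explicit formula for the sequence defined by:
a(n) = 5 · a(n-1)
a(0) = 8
Pure geometric recurrence with ratio 5.
By induction a(n) = a(0) · (5)^n = 8 \cdot 5^{n}.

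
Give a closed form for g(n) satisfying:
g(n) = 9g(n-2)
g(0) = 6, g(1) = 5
Characteristic equation: x² - 9 = 0, which factors as (x - (3))(x - (-3)) = 0.
Roots r₁ = 3, r₂ = -3 (distinct).
General solution: g(n) = A·(3)^n + B·(-3)^n.
From g(0) = 6: A + B = 6.
From g(1) = 5: 3A - 3B = 5.
Solving: A = \frac{23}{6}, B = \frac{13}{6}.
So g(n) = \frac{13 \left(-3\right)^{n}}{6} + \frac{23 \cdot 3^{n}}{6}.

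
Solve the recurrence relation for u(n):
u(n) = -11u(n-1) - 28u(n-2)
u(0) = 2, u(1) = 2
Characteristic equation: x² + 11x + 28 = 0, which factors as (x - (-4))(x - (-7)) = 0.
Roots r₁ = -4, r₂ = -7 (distinct).
General solution: u(n) = A·(-4)^n + B·(-7)^n.
From u(0) = 2: A + B = 2.
From u(1) = 2: -4A - 7B = 2.
Solving: A = \frac{16}{3}, B = - \frac{10}{3}.
So u(n) = \frac{16 \left(-4\right)^{n}}{3} - \frac{10 \left(-7\right)^{n}}{3}.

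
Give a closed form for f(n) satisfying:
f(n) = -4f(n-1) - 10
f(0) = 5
First-order linear non-homogeneous.
Homogeneous solution: f_h(n) = A·(-4)^n.
Try constant particular solution f_p = K: K = -4K - 10 ⇒ K = -2.
General: f(n) = A·(-4)^n - 2.
Apply f(0) = 5: A - 2 = 5 ⇒ A = 7.
So f(n) = 7 \left(-4\right)^{n} - 2.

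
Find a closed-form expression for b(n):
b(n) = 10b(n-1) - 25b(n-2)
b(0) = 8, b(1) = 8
Characteristic equation: x² - 10x + 25 = 0, which is (x - (5))².
Repeated root r = 5.
General solution: b(n) = (A + Bn)·(5)^n.
From b(0) = 8: A = 8.
From b(1) = 8: (A + B)·(5) = 8 ⇒ B = - \frac{32}{5}.
So b(n) = \left(8 - \frac{32 n}{5}\right) \cdot (5)^n.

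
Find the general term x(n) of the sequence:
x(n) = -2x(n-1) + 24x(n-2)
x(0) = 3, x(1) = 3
Characteristic equation: x² + 2x - 24 = 0, which factors as (x - (-6))(x - (4)) = 0.
Roots r₁ = -6, r₂ = 4 (distinct).
General solution: x(n) = A·(-6)^n + B·(4)^n.
From x(0) = 3: A + B = 3.
From x(1) = 3: -6A + 4B = 3.
Solving: A = \frac{9}{10}, B = \frac{21}{10}.
So x(n) = \frac{9 \left(-6\right)^{n}}{10} + \frac{21 \cdot 4^{n}}{10}.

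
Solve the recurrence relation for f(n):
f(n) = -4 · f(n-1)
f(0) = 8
Pure geometric recurrence with ratio -4.
By induction f(n) = f(0) · (-4)^n = 8 \left(-4\right)^{n}.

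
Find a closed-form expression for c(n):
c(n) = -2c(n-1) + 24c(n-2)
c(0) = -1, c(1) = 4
Characteristic equation: x² + 2x - 24 = 0, which factors as (x - (4))(x - (-6)) = 0.
Roots r₁ = 4, r₂ = -6 (distinct).
General solution: c(n) = A·(4)^n + B·(-6)^n.
From c(0) = -1: A + B = -1.
From c(1) = 4: 4A - 6B = 4.
Solving: A = - \frac{1}{5}, B = - \frac{4}{5}.
So c(n) = - \frac{4 \left(-6\right)^{n}}{5} - \frac{4^{n}}{5}.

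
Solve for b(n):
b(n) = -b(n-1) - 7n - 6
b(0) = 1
First-order linear with linear forcing.
Homogeneous solution: b_h(n) = A·(-1)^n.
Try particular b_p(n) = pn + q. Substituting:
  pn + q = -(p(n-1) + q) - 7n - 6.
Matching the n-coefficient: p = -p - 7 ⇒ p = - \frac{7}{2}.
Matching constants: q = p - q - 6 ⇒ q = - \frac{19}{4}.
General: b(n) = A·(-1)^n - \frac{7 n}{2} - \frac{19}{4}.
Apply b(0) = 1: A - \frac{19}{4} = 1 ⇒ A = \frac{23}{4}.
So b(n) = \frac{23 \left(-1\right)^{n}}{4} - \frac{7 n}{2} - \frac{19}{4}.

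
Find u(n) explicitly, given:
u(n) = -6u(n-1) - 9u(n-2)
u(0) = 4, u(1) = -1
Characteristic equation: x² + 6x + 9 = 0, which is (x - (-3))².
Repeated root r = -3.
General solution: u(n) = (A + Bn)·(-3)^n.
From u(0) = 4: A = 4.
From u(1) = -1: (A + B)·(-3) = -1 ⇒ B = - \frac{11}{3}.
So u(n) = \left(4 - \frac{11 n}{3}\right) \cdot (-3)^n.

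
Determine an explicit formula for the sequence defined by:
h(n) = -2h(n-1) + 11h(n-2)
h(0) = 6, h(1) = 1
Characteristic equation: x² + 2x - 11 = 0.
Discriminant Δ = (-2)² + 4·(11) = 48.
Roots r₁,₂ = (-2 ± √48)/2, so r₁ = -1 + 2 \sqrt{3}, r₂ = - 2 \sqrt{3} - 1.
General solution: h(n) = A·r₁^n + B·r₂^n.
From the initial conditions, A + B = 6 and r₁A + r₂B = 1.
Since r₁ - r₂ = √48: A = (1 - (6)r₂)/√48 = \frac{7 \sqrt{3}}{12} + 3, and B = 6 - A = 3 - \frac{7 \sqrt{3}}{12}.
So h(n) = \left(\frac{7 \sqrt{3}}{12} + 3\right)\left(-1 + 2 \sqrt{3}\right)^n + \left(3 - \frac{7 \sqrt{3}}{12}\right)\left(- 2 \sqrt{3} - 1\right)^n.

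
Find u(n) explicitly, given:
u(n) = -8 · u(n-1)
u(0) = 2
Pure geometric recurrence with ratio -8.
By induction u(n) = u(0) · (-8)^n = 2 \left(-8\right)^{n}.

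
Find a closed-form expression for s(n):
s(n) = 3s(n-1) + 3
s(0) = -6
First-order linear non-homogeneous.
Homogeneous solution: s_h(n) = A·(3)^n.
Try constant particular solution s_p = K: K = 3K + 3 ⇒ K = - \frac{3}{2}.
General: s(n) = A·(3)^n - \frac{3}{2}.
Apply s(0) = -6: A - \frac{3}{2} = -6 ⇒ A = - \frac{9}{2}.
So s(n) = - \frac{9 \cdot 3^{n}}{2} - \frac{3}{2}.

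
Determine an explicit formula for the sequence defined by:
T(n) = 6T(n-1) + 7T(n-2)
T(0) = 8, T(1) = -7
Characteristic equation: x² - 6x - 7 = 0, which factors as (x - (7))(x - (-1)) = 0.
Roots r₁ = 7, r₂ = -1 (distinct).
General solution: T(n) = A·(7)^n + B·(-1)^n.
From T(0) = 8: A + B = 8.
From T(1) = -7: 7A - B = -7.
Solving: A = \frac{1}{8}, B = \frac{63}{8}.
So T(n) = \frac{63 \left(-1\right)^{n}}{8} + \frac{7^{n}}{8}.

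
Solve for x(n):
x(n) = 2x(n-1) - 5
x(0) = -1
First-order linear non-homogeneous.
Homogeneous solution: x_h(n) = A·(2)^n.
Try constant particular solution x_p = K: K = 2K - 5 ⇒ K = 5.
General: x(n) = A·(2)^n + 5.
Apply x(0) = -1: A + 5 = -1 ⇒ A = -6.
So x(n) = 5 - 6 \cdot 2^{n}.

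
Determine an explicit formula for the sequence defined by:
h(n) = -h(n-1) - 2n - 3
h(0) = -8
First-order linear with linear forcing.
Homogeneous solution: h_h(n) = A·(-1)^n.
Try particular h_p(n) = pn + q. Substituting:
  pn + q = -(p(n-1) + q) - 2n - 3.
Matching the n-coefficient: p = -p - 2 ⇒ p = -1.
Matching constants: q = p - q - 3 ⇒ q = -2.
General: h(n) = A·(-1)^n - n - 2.
Apply h(0) = -8: A - 2 = -8 ⇒ A = -6.
So h(n) = - 6 \left(-1\right)^{n} - n - 2.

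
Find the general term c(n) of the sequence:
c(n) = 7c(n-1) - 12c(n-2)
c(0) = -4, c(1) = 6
Characteristic equation: x² - 7x + 12 = 0, which factors as (x - (4))(x - (3)) = 0.
Roots r₁ = 4, r₂ = 3 (distinct).
General solution: c(n) = A·(4)^n + B·(3)^n.
From c(0) = -4: A + B = -4.
From c(1) = 6: 4A + 3B = 6.
Solving: A = 18, B = -22.
So c(n) = - 22 \cdot 3^{n} + 18 \cdot 4^{n}.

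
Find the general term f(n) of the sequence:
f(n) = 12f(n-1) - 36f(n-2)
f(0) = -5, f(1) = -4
Characteristic equation: x² - 12x + 36 = 0, which is (x - (6))².
Repeated root r = 6.
General solution: f(n) = (A + Bn)·(6)^n.
From f(0) = -5: A = -5.
From f(1) = -4: (A + B)·(6) = -4 ⇒ B = \frac{13}{3}.
So f(n) = \left(\frac{13 n}{3} - 5\right) \cdot (6)^n.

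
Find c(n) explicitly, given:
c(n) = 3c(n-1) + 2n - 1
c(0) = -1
First-order linear with linear forcing.
Homogeneous solution: c_h(n) = A·(3)^n.
Try particular c_p(n) = pn + q. Substituting:
  pn + q = 3(p(n-1) + q) + 2n - 1.
Matching the n-coefficient: p = 3p + 2 ⇒ p = -1.
Matching constants: q = -3p + 3q - 1 ⇒ q = -1.
General: c(n) = A·(3)^n - n - 1.
Apply c(0) = -1: A - 1 = -1 ⇒ A = 0.
So c(n) = - n - 1.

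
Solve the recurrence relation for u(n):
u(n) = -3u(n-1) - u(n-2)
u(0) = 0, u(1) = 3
Characteristic equation: x² + 3x + 1 = 0.
Discriminant Δ = (-3)² + 4·(-1) = 5.
Roots r₁,₂ = (-3 ± √5)/2, so r₁ = - \frac{3}{2} + \frac{\sqrt{5}}{2}, r₂ = - \frac{3}{2} - \frac{\sqrt{5}}{2}.
General solution: u(n) = A·r₁^n + B·r₂^n.
From the initial conditions, A + B = 0 and r₁A + r₂B = 3.
Since r₁ - r₂ = √5: A = (3 - (0)r₂)/√5 = \frac{3 \sqrt{5}}{5}, and B = 0 - A = - \frac{3 \sqrt{5}}{5}.
So u(n) = \left(\frac{3 \sqrt{5}}{5}\right)\left(- \frac{3}{2} + \frac{\sqrt{5}}{2}\right)^n + \left(- \frac{3 \sqrt{5}}{5}\right)\left(- \frac{3}{2} - \frac{\sqrt{5}}{2}\right)^n.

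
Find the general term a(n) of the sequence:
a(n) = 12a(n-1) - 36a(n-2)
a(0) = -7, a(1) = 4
Characteristic equation: x² - 12x + 36 = 0, which is (x - (6))².
Repeated root r = 6.
General solution: a(n) = (A + Bn)·(6)^n.
From a(0) = -7: A = -7.
From a(1) = 4: (A + B)·(6) = 4 ⇒ B = \frac{23}{3}.
So a(n) = \left(\frac{23 n}{3} - 7\right) \cdot (6)^n.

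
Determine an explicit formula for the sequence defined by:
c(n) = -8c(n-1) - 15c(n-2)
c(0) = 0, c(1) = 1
Characteristic equation: x² + 8x + 15 = 0, which factors as (x - (-3))(x - (-5)) = 0.
Roots r₁ = -3, r₂ = -5 (distinct).
General solution: c(n) = A·(-3)^n + B·(-5)^n.
From c(0) = 0: A + B = 0.
From c(1) = 1: -3A - 5B = 1.
Solving: A = \frac{1}{2}, B = - \frac{1}{2}.
So c(n) = \frac{\left(-3\right)^{n}}{2} - \frac{\left(-5\right)^{n}}{2}.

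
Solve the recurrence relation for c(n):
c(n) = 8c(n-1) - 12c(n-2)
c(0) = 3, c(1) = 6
Characteristic equation: x² - 8x + 12 = 0, which factors as (x - (6))(x - (2)) = 0.
Roots r₁ = 6, r₂ = 2 (distinct).
General solution: c(n) = A·(6)^n + B·(2)^n.
From c(0) = 3: A + B = 3.
From c(1) = 6: 6A + 2B = 6.
Solving: A = 0, B = 3.
So c(n) = 3 \cdot 2^{n}.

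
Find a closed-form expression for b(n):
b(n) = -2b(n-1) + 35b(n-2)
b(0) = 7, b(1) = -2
Characteristic equation: x² + 2x - 35 = 0, which factors as (x - (5))(x - (-7)) = 0.
Roots r₁ = 5, r₂ = -7 (distinct).
General solution: b(n) = A·(5)^n + B·(-7)^n.
From b(0) = 7: A + B = 7.
From b(1) = -2: 5A - 7B = -2.
Solving: A = \frac{47}{12}, B = \frac{37}{12}.
So b(n) = \frac{37 \left(-7\right)^{n}}{12} + \frac{47 \cdot 5^{n}}{12}.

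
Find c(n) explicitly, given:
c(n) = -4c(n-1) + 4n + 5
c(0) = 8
First-order linear with linear forcing.
Homogeneous solution: c_h(n) = A·(-4)^n.
Try particular c_p(n) = pn + q. Substituting:
  pn + q = -4(p(n-1) + q) + 4n + 5.
Matching the n-coefficient: p = -4p + 4 ⇒ p = \frac{4}{5}.
Matching constants: q = 4p - 4q + 5 ⇒ q = \frac{41}{25}.
General: c(n) = A·(-4)^n + \frac{4 n}{5} + \frac{41}{25}.
Apply c(0) = 8: A + \frac{41}{25} = 8 ⇒ A = \frac{159}{25}.
So c(n) = \frac{159 \left(-4\right)^{n}}{25} + \frac{4 n}{5} + \frac{41}{25}.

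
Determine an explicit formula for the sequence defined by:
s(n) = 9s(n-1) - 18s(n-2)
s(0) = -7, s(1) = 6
Characteristic equation: x² - 9x + 18 = 0, which factors as (x - (3))(x - (6)) = 0.
Roots r₁ = 3, r₂ = 6 (distinct).
General solution: s(n) = A·(3)^n + B·(6)^n.
From s(0) = -7: A + B = -7.
From s(1) = 6: 3A + 6B = 6.
Solving: A = -16, B = 9.
So s(n) = - 16 \cdot 3^{n} + 9 \cdot 6^{n}.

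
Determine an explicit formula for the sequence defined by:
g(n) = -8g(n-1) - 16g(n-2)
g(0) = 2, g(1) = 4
Characteristic equation: x² + 8x + 16 = 0, which is (x - (-4))².
Repeated root r = -4.
General solution: g(n) = (A + Bn)·(-4)^n.
From g(0) = 2: A = 2.
From g(1) = 4: (A + B)·(-4) = 4 ⇒ B = -3.
So g(n) = \left(2 - 3 n\right) \cdot (-4)^n.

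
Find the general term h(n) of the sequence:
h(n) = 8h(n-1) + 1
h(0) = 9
First-order linear non-homogeneous.
Homogeneous solution: h_h(n) = A·(8)^n.
Try constant particular solution h_p = K: K = 8K + 1 ⇒ K = - \frac{1}{7}.
General: h(n) = A·(8)^n - \frac{1}{7}.
Apply h(0) = 9: A - \frac{1}{7} = 9 ⇒ A = \frac{64}{7}.
So h(n) = \frac{64 \cdot 8^{n}}{7} - \frac{1}{7}.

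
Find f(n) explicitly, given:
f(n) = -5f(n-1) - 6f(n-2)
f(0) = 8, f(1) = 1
Characteristic equation: x² + 5x + 6 = 0, which factors as (x - (-2))(x - (-3)) = 0.
Roots r₁ = -2, r₂ = -3 (distinct).
General solution: f(n) = A·(-2)^n + B·(-3)^n.
From f(0) = 8: A + B = 8.
From f(1) = 1: -2A - 3B = 1.
Solving: A = 25, B = -17.
So f(n) = 25 \left(-2\right)^{n} - 17 \left(-3\right)^{n}.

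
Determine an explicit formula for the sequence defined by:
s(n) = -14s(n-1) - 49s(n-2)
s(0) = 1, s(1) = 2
Characteristic equation: x² + 14x + 49 = 0, which is (x - (-7))².
Repeated root r = -7.
General solution: s(n) = (A + Bn)·(-7)^n.
From s(0) = 1: A = 1.
From s(1) = 2: (A + B)·(-7) = 2 ⇒ B = - \frac{9}{7}.
So s(n) = \left(1 - \frac{9 n}{7}\right) \cdot (-7)^n.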